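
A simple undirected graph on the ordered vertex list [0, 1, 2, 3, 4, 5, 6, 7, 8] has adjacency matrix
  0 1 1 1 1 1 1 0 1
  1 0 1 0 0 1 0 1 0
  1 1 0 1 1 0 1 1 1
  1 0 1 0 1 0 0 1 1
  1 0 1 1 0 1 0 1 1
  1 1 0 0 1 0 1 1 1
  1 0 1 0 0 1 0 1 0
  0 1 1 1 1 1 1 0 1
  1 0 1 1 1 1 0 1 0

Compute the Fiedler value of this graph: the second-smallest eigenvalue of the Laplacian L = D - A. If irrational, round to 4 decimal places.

3.7382

Each diagonal entry of L is the vertex degree and each off-diagonal entry is -1 where an edge is present, 0 otherwise; in the order [0, 1, 2, 3, 4, 5, 6, 7, 8] the diagonal is [7, 4, 7, 5, 6, 6, 4, 7, 6]. The smallest Laplacian eigenvalue is always 0. The next one, lambda_2 = 3.7382, measures how hard the graph is to disconnect: larger values mean better connectivity. By the matrix-tree theorem the graph has (1/9) * product of the nonzero eigenvalues = 249704 spanning trees. The eigenvalues sum to 52, which equals trace(L) = 2|E|.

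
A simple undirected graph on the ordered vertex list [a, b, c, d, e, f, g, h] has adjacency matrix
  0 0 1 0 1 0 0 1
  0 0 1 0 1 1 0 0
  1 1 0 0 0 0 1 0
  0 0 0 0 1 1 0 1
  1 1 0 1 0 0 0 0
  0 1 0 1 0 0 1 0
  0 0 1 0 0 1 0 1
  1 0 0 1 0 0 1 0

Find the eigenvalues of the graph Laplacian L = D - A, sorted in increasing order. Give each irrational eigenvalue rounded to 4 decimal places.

With the vertex order [a, b, c, d, e, f, g, h], the degrees are [3, 3, 3, 3, 3, 3, 3, 3], giving D = diag(3, 3, 3, 3, 3, 3, 3, 3) and L = D - A. The multiplicity of 0 as a Laplacian eigenvalue equals the number of connected components. The single zero eigenvalue shows the graph is connected. The largest eigenvalue, 6, is at most the vertex count 8.

[0, 2, 2, 2, 4, 4, 4, 6]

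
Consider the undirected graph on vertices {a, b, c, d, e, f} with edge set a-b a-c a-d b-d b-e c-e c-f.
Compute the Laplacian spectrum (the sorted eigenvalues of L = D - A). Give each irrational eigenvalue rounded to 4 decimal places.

[0, 0.7216, 1.6826, 3, 3.7046, 4.8912]

Each diagonal entry of L is the vertex degree and each off-diagonal entry is -1 where an edge is present, 0 otherwise; in the order [a, b, c, d, e, f] the diagonal is [3, 3, 3, 2, 2, 1]. Since every row of L sums to 0, the all-ones vector is in the kernel and 0 is an eigenvalue. The eigenvalues sum to 14, which equals trace(L) = 2|E|. The largest eigenvalue, 4.8912, is at most the vertex count 6.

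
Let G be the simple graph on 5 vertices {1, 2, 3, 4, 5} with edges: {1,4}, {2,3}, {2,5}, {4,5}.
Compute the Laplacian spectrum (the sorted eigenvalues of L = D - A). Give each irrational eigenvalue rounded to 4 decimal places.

[0, 0.3820, 1.3820, 2.6180, 3.6180]

Each diagonal entry of L is the vertex degree and each off-diagonal entry is -1 where an edge is present, 0 otherwise; in the order [1, 2, 3, 4, 5] the diagonal is [1, 2, 1, 2, 2]. Since every row of L sums to 0, the all-ones vector is in the kernel and 0 is an eigenvalue. The single zero eigenvalue shows the graph is connected. The eigenvalues sum to 8, which equals trace(L) = 2|E|.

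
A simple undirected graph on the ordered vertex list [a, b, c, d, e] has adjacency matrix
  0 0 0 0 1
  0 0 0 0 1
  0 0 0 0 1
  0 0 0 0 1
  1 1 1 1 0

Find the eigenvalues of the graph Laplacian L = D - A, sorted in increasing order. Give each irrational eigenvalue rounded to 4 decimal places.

[0, 1, 1, 1, 5]

Reading degrees in the order [a, b, c, d, e] gives [1, 1, 1, 1, 4]; set D = diag(1, 1, 1, 1, 4) and form L = D - A. Diagonalising L (or applying a numerical eigensolver to the 5x5 matrix) gives the spectrum above. The single zero eigenvalue shows the graph is connected.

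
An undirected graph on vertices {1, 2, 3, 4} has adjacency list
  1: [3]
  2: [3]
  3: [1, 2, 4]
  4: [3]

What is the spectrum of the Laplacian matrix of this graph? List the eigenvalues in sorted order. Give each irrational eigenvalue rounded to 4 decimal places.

Each diagonal entry of L is the vertex degree and each off-diagonal entry is -1 where an edge is present, 0 otherwise; in the order [1, 2, 3, 4] the diagonal is [1, 1, 3, 1]. L is symmetric positive semidefinite, so every eigenvalue is real and nonnegative. The eigenvalues sum to 6, which equals trace(L) = 2|E|. The largest eigenvalue, 4, is at most the vertex count 4.

[0, 1, 1, 4]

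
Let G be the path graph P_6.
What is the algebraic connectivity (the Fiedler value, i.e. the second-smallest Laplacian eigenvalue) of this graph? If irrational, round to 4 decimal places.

0.2679

The graph has 6 vertices and degree multiset [2, 2, 2, 2, 1, 1]; D is the diagonal matrix of degrees and L = D - A. The sorted Laplacian eigenvalues are [0, 0.2679, 1, 2, 3, 3.7321]; the algebraic connectivity is the second entry, 0.2679. The largest eigenvalue, 3.7321, is at most the vertex count 6.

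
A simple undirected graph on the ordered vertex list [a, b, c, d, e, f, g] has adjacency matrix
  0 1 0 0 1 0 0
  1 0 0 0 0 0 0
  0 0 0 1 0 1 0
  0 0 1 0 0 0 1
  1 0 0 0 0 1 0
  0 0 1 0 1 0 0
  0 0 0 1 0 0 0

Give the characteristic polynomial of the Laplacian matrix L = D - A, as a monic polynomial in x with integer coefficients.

With the vertex order [a, b, c, d, e, f, g], the degrees are [2, 1, 2, 2, 2, 2, 1], giving D = diag(2, 1, 2, 2, 2, 2, 1) and L = D - A. L has integer entries, so p(x) = det(xI - L) has integer coefficients. Expanding the determinant yields x^7 - 12x^6 + 55x^5 - 120x^4 + 126x^3 - 56x^2 + 7x. The coefficient of x^6 equals -trace(L) = -12, matching the sum of degrees. By the matrix-tree theorem the graph has (1/7) * product of the nonzero eigenvalues = 1 spanning tree.

x^7 - 12x^6 + 55x^5 - 120x^4 + 126x^3 - 56x^2 + 7x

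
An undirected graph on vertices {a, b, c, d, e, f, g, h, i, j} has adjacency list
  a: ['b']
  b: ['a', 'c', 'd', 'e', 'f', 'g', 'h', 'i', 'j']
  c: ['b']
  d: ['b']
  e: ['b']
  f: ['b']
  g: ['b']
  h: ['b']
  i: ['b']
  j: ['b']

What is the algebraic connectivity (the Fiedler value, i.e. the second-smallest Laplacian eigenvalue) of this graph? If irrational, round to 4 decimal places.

1

Reading degrees in the order [a, b, c, d, e, f, g, h, i, j] gives [1, 9, 1, 1, 1, 1, 1, 1, 1, 1]; set D = diag(1, 9, 1, 1, 1, 1, 1, 1, 1, 1) and form L = D - A. The smallest Laplacian eigenvalue is always 0. The next one, lambda_2 = 1, measures how hard the graph is to disconnect: larger values mean better connectivity. By the matrix-tree theorem the graph has (1/10) * product of the nonzero eigenvalues = 1 spanning tree.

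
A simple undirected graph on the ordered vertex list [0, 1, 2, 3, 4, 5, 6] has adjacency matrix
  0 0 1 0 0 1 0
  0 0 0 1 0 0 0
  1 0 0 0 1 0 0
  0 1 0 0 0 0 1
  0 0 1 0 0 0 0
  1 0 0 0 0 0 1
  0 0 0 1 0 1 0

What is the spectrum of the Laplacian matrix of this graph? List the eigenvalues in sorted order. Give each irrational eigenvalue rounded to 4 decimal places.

Each diagonal entry of L is the vertex degree and each off-diagonal entry is -1 where an edge is present, 0 otherwise; in the order [0, 1, 2, 3, 4, 5, 6] the diagonal is [2, 1, 2, 2, 1, 2, 2]. Diagonalising L (or applying a numerical eigensolver to the 7x7 matrix) gives the spectrum above. The single zero eigenvalue shows the graph is connected. The largest eigenvalue, 3.8019, is at most the vertex count 7. The eigenvalues sum to 12, which equals trace(L) = 2|E|.

[0, 0.1981, 0.7530, 1.5550, 2.4450, 3.2470, 3.8019]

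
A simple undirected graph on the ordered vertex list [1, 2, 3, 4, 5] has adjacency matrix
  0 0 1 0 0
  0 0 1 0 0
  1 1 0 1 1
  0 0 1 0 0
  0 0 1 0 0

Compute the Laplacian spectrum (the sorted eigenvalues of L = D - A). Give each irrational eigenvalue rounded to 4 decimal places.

[0, 1, 1, 1, 5]

With the vertex order [1, 2, 3, 4, 5], the degrees are [1, 1, 4, 1, 1], giving D = diag(1, 1, 4, 1, 1) and L = D - A. Diagonalising L (or applying a numerical eigensolver to the 5x5 matrix) gives the spectrum above. The largest eigenvalue, 5, is at most the vertex count 5.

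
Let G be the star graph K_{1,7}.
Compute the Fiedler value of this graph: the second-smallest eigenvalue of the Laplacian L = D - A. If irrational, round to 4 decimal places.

1

The graph has 8 vertices and degree multiset [7, 1, 1, 1, 1, 1, 1, 1]; D is the diagonal matrix of degrees and L = D - A. The sorted Laplacian eigenvalues are [0, 1, 1, 1, 1, 1, 1, 8]; the algebraic connectivity is the second entry, 1. The largest eigenvalue, 8, is at most the vertex count 8. There is one zero in the spectrum, matching the 1 component.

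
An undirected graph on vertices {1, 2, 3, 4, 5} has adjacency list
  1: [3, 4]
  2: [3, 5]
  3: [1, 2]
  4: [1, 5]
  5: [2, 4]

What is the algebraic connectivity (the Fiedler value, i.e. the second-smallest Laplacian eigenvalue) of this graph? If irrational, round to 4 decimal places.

Reading degrees in the order [1, 2, 3, 4, 5] gives [2, 2, 2, 2, 2]; set D = diag(2, 2, 2, 2, 2) and form L = D - A. Computing the eigenvalues of L and sorting gives [0, 1.3820, 1.3820, 3.6180, 3.6180]. The Fiedler value lambda_2 = 1.3820 is strictly positive, so the graph is connected. By the matrix-tree theorem the graph has (1/5) * product of the nonzero eigenvalues = 5 spanning trees. The eigenvalues sum to 10, which equals trace(L) = 2|E|.

1.3820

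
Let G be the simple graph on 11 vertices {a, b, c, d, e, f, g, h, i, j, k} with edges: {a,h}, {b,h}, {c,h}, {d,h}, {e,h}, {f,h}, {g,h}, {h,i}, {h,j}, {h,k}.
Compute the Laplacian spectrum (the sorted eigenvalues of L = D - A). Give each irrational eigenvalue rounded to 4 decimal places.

[0, 1, 1, 1, 1, 1, 1, 1, 1, 1, 11]

Reading degrees in the order [a, b, c, d, e, f, g, h, i, j, k] gives [1, 1, 1, 1, 1, 1, 1, 10, 1, 1, 1]; set D = diag(1, 1, 1, 1, 1, 1, 1, 10, 1, 1, 1) and form L = D - A. Diagonalising L (or applying a numerical eigensolver to the 11x11 matrix) gives the spectrum above. The single zero eigenvalue shows the graph is connected. The largest eigenvalue, 11, is at most the vertex count 11. By the matrix-tree theorem the graph has (1/11) * product of the nonzero eigenvalues = 1 spanning tree.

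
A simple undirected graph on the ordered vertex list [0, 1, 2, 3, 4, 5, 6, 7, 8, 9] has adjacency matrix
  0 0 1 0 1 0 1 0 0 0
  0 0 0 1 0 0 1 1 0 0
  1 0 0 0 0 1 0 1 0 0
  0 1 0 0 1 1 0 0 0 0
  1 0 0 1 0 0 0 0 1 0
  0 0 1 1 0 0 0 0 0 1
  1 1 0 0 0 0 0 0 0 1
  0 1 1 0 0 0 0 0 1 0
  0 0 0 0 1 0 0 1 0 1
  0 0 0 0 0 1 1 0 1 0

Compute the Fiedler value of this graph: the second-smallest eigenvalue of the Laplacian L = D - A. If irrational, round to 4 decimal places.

2

Reading degrees in the order [0, 1, 2, 3, 4, 5, 6, 7, 8, 9] gives [3, 3, 3, 3, 3, 3, 3, 3, 3, 3]; set D = diag(3, 3, 3, 3, 3, 3, 3, 3, 3, 3) and form L = D - A. Computing the eigenvalues of L and sorting gives [0, 2, 2, 2, 2, 2, 5, 5, 5, 5]. The Fiedler value lambda_2 = 2 is strictly positive, so the graph is connected. The largest eigenvalue, 5, is at most the vertex count 10. The eigenvalues sum to 30, which equals trace(L) = 2|E|.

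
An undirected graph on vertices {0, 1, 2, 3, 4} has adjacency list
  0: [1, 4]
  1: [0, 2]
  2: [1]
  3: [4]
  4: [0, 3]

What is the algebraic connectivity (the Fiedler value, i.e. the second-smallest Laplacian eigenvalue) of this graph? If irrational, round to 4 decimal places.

0.3820

With the vertex order [0, 1, 2, 3, 4], the degrees are [2, 2, 1, 1, 2], giving D = diag(2, 2, 1, 1, 2) and L = D - A. The sorted Laplacian eigenvalues are [0, 0.3820, 1.3820, 2.6180, 3.6180]; the algebraic connectivity is the second entry, 0.3820. By the matrix-tree theorem the graph has (1/5) * product of the nonzero eigenvalues = 1 spanning tree. The eigenvalues sum to 8, which equals trace(L) = 2|E|.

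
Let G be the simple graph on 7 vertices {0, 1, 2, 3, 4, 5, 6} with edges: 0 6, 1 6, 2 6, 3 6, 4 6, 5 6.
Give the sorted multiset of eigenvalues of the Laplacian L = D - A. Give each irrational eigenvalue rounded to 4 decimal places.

With the vertex order [0, 1, 2, 3, 4, 5, 6], the degrees are [1, 1, 1, 1, 1, 1, 6], giving D = diag(1, 1, 1, 1, 1, 1, 6) and L = D - A. Since every row of L sums to 0, the all-ones vector is in the kernel and 0 is an eigenvalue. The single zero eigenvalue shows the graph is connected. By the matrix-tree theorem the graph has (1/7) * product of the nonzero eigenvalues = 1 spanning tree.

[0, 1, 1, 1, 1, 1, 7]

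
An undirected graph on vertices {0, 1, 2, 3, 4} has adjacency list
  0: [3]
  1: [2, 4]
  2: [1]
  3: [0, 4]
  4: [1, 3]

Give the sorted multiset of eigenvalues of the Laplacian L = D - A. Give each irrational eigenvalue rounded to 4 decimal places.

Each diagonal entry of L is the vertex degree and each off-diagonal entry is -1 where an edge is present, 0 otherwise; in the order [0, 1, 2, 3, 4] the diagonal is [1, 2, 1, 2, 2]. Diagonalising L (or applying a numerical eigensolver to the 5x5 matrix) gives the spectrum above. The single zero eigenvalue shows the graph is connected. By the matrix-tree theorem the graph has (1/5) * product of the nonzero eigenvalues = 1 spanning tree. The eigenvalues sum to 8, which equals trace(L) = 2|E|.

[0, 0.3820, 1.3820, 2.6180, 3.6180]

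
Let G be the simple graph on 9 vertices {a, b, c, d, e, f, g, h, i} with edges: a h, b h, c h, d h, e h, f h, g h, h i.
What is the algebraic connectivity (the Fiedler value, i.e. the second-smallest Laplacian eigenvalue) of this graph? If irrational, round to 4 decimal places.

Each diagonal entry of L is the vertex degree and each off-diagonal entry is -1 where an edge is present, 0 otherwise; in the order [a, b, c, d, e, f, g, h, i] the diagonal is [1, 1, 1, 1, 1, 1, 1, 8, 1]. The smallest Laplacian eigenvalue is always 0. The next one, lambda_2 = 1, measures how hard the graph is to disconnect: larger values mean better connectivity. The largest eigenvalue, 9, is at most the vertex count 9.

1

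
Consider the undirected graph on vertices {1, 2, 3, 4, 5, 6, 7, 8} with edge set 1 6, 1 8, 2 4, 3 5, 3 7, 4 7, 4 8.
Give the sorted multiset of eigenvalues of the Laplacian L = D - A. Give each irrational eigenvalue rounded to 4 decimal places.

Each diagonal entry of L is the vertex degree and each off-diagonal entry is -1 where an edge is present, 0 otherwise; in the order [1, 2, 3, 4, 5, 6, 7, 8] the diagonal is [2, 1, 2, 3, 1, 1, 2, 2]. L is symmetric positive semidefinite, so every eigenvalue is real and nonnegative. The single zero eigenvalue shows the graph is connected. By the matrix-tree theorem the graph has (1/8) * product of the nonzero eigenvalues = 1 spanning tree. The largest eigenvalue, 4.3623, is at most the vertex count 8.

[0, 0.1981, 0.4915, 1.3204, 1.5550, 2.8258, 3.2470, 4.3623]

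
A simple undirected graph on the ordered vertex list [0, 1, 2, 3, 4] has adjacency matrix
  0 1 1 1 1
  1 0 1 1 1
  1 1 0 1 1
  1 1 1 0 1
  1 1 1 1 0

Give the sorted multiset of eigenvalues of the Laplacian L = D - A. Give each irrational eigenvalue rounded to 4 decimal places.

[0, 5, 5, 5, 5]

Reading degrees in the order [0, 1, 2, 3, 4] gives [4, 4, 4, 4, 4]; set D = diag(4, 4, 4, 4, 4) and form L = D - A. Since every row of L sums to 0, the all-ones vector is in the kernel and 0 is an eigenvalue. The single zero eigenvalue shows the graph is connected. By the matrix-tree theorem the graph has (1/5) * product of the nonzero eigenvalues = 125 spanning trees.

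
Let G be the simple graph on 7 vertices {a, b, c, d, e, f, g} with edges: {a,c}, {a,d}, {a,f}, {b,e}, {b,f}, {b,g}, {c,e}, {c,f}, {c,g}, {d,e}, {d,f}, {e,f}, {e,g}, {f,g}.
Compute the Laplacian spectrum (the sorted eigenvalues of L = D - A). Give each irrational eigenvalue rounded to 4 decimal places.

Each diagonal entry of L is the vertex degree and each off-diagonal entry is -1 where an edge is present, 0 otherwise; in the order [a, b, c, d, e, f, g] the diagonal is [3, 3, 4, 3, 5, 6, 4]. Diagonalising L (or applying a numerical eigensolver to the 7x7 matrix) gives the spectrum above. The single zero eigenvalue shows the graph is connected. The eigenvalues sum to 28, which equals trace(L) = 2|E|.

[0, 2.1088, 3.2954, 4, 5.3174, 6.2784, 7]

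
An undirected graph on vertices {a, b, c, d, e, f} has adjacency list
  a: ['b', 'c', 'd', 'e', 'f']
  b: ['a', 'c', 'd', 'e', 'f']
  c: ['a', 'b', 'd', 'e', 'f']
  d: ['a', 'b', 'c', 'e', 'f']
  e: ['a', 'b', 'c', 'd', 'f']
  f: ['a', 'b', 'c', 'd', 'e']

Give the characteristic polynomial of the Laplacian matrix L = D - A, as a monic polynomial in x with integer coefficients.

x^6 - 30x^5 + 360x^4 - 2160x^3 + 6480x^2 - 7776x

Each diagonal entry of L is the vertex degree and each off-diagonal entry is -1 where an edge is present, 0 otherwise; in the order [a, b, c, d, e, f] the diagonal is [5, 5, 5, 5, 5, 5]. The eigenvalues of L are [0, 6, 6, 6, 6, 6]; the characteristic polynomial is the product of (x - lambda_i), which multiplies out to x^6 - 30x^5 + 360x^4 - 2160x^3 + 6480x^2 - 7776x. The coefficient of x^5 equals -trace(L) = -30, matching the sum of degrees. There is one zero in the spectrum, matching the 1 component. The eigenvalues sum to 30, which equals trace(L) = 2|E|.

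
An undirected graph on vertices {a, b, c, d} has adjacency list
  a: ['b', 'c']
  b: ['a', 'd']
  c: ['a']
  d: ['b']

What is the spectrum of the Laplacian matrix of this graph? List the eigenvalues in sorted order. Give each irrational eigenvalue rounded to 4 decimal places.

[0, 0.5858, 2, 3.4142]

Each diagonal entry of L is the vertex degree and each off-diagonal entry is -1 where an edge is present, 0 otherwise; in the order [a, b, c, d] the diagonal is [2, 2, 1, 1]. L is symmetric positive semidefinite, so every eigenvalue is real and nonnegative.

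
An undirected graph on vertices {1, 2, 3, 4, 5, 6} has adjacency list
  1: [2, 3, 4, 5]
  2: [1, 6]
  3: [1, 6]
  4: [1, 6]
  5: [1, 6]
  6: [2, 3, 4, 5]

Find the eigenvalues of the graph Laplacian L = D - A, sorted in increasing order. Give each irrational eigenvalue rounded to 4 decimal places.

Each diagonal entry of L is the vertex degree and each off-diagonal entry is -1 where an edge is present, 0 otherwise; in the order [1, 2, 3, 4, 5, 6] the diagonal is [4, 2, 2, 2, 2, 4]. Since every row of L sums to 0, the all-ones vector is in the kernel and 0 is an eigenvalue. The single zero eigenvalue shows the graph is connected. There is one zero in the spectrum, matching the 1 component.

[0, 2, 2, 2, 4, 6]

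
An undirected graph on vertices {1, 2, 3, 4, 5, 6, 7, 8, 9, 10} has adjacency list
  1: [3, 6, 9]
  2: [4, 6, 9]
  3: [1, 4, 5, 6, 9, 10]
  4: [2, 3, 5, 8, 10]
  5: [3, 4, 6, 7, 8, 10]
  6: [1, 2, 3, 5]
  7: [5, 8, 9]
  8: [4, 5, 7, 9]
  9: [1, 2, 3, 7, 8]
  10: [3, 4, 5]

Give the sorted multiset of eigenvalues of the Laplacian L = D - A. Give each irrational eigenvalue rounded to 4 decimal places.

[0, 1.9896, 2.2441, 2.7324, 4.1495, 4.3116, 5.6453, 5.9009, 7.2479, 7.7788]

With the vertex order [1, 2, 3, 4, 5, 6, 7, 8, 9, 10], the degrees are [3, 3, 6, 5, 6, 4, 3, 4, 5, 3], giving D = diag(3, 3, 6, 5, 6, 4, 3, 4, 5, 3) and L = D - A. Since every row of L sums to 0, the all-ones vector is in the kernel and 0 is an eigenvalue. The single zero eigenvalue shows the graph is connected. By the matrix-tree theorem the graph has (1/10) * product of the nonzero eigenvalues = 40992 spanning trees.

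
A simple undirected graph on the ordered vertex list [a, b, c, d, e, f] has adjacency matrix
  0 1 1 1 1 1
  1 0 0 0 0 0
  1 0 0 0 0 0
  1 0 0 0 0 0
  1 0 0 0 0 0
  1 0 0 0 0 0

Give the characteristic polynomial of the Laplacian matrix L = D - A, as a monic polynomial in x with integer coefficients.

x^6 - 10x^5 + 30x^4 - 40x^3 + 25x^2 - 6x

Each diagonal entry of L is the vertex degree and each off-diagonal entry is -1 where an edge is present, 0 otherwise; in the order [a, b, c, d, e, f] the diagonal is [5, 1, 1, 1, 1, 1]. Computing det(xI - L) by cofactor expansion (or equivalently via sum-over-permutations) gives x^6 - 10x^5 + 30x^4 - 40x^3 + 25x^2 - 6x. The coefficient of x^5 equals -trace(L) = -10, matching the sum of degrees. The eigenvalues sum to 10, which equals trace(L) = 2|E|. There is one zero in the spectrum, matching the 1 component.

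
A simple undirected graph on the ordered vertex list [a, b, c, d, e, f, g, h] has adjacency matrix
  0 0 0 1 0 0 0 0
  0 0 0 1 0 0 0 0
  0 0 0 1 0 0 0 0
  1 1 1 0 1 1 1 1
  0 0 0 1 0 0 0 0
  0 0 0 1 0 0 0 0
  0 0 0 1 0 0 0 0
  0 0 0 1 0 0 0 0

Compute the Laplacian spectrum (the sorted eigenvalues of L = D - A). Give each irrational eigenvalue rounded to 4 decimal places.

[0, 1, 1, 1, 1, 1, 1, 8]

With the vertex order [a, b, c, d, e, f, g, h], the degrees are [1, 1, 1, 7, 1, 1, 1, 1], giving D = diag(1, 1, 1, 7, 1, 1, 1, 1) and L = D - A. Diagonalising L (or applying a numerical eigensolver to the 8x8 matrix) gives the spectrum above. By the matrix-tree theorem the graph has (1/8) * product of the nonzero eigenvalues = 1 spanning tree.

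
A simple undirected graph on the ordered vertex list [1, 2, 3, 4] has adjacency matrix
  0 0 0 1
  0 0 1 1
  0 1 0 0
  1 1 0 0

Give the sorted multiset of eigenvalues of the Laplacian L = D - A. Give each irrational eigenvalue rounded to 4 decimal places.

[0, 0.5858, 2, 3.4142]

Each diagonal entry of L is the vertex degree and each off-diagonal entry is -1 where an edge is present, 0 otherwise; in the order [1, 2, 3, 4] the diagonal is [1, 2, 1, 2]. Since every row of L sums to 0, the all-ones vector is in the kernel and 0 is an eigenvalue. The single zero eigenvalue shows the graph is connected. There is one zero in the spectrum, matching the 1 component.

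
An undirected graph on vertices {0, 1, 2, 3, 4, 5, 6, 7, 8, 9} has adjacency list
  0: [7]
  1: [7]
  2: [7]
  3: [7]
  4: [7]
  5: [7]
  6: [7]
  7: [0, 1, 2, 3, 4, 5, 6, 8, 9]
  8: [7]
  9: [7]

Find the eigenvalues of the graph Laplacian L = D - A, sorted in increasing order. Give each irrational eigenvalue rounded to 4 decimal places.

With the vertex order [0, 1, 2, 3, 4, 5, 6, 7, 8, 9], the degrees are [1, 1, 1, 1, 1, 1, 1, 9, 1, 1], giving D = diag(1, 1, 1, 1, 1, 1, 1, 9, 1, 1) and L = D - A. L is symmetric positive semidefinite, so every eigenvalue is real and nonnegative. The single zero eigenvalue shows the graph is connected.

[0, 1, 1, 1, 1, 1, 1, 1, 1, 10]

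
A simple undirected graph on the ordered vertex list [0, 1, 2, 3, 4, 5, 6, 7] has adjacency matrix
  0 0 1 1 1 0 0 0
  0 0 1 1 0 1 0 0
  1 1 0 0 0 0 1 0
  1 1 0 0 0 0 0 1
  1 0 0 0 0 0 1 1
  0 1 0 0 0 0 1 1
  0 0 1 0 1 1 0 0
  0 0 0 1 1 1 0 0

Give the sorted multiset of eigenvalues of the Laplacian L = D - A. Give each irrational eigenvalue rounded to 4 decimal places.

[0, 2, 2, 2, 4, 4, 4, 6]

Reading degrees in the order [0, 1, 2, 3, 4, 5, 6, 7] gives [3, 3, 3, 3, 3, 3, 3, 3]; set D = diag(3, 3, 3, 3, 3, 3, 3, 3) and form L = D - A. Diagonalising L (or applying a numerical eigensolver to the 8x8 matrix) gives the spectrum above.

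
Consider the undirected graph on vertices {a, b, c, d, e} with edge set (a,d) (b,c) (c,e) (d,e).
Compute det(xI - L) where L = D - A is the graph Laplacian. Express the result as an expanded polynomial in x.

Each diagonal entry of L is the vertex degree and each off-diagonal entry is -1 where an edge is present, 0 otherwise; in the order [a, b, c, d, e] the diagonal is [1, 1, 2, 2, 2]. Computing det(xI - L) by cofactor expansion (or equivalently via sum-over-permutations) gives x^5 - 8x^4 + 21x^3 - 20x^2 + 5x. The constant term is 0 because L is singular (the all-ones vector lies in its kernel). By the matrix-tree theorem the graph has (1/5) * product of the nonzero eigenvalues = 1 spanning tree. The eigenvalues sum to 8, which equals trace(L) = 2|E|.

x^5 - 8x^4 + 21x^3 - 20x^2 + 5x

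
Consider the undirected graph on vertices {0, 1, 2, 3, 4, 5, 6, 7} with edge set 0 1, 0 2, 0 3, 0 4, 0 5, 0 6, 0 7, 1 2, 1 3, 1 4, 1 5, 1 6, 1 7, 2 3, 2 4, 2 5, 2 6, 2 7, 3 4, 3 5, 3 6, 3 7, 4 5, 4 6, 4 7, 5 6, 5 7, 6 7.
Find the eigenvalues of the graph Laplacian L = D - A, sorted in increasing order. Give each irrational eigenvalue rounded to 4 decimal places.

[0, 8, 8, 8, 8, 8, 8, 8]

With the vertex order [0, 1, 2, 3, 4, 5, 6, 7], the degrees are [7, 7, 7, 7, 7, 7, 7, 7], giving D = diag(7, 7, 7, 7, 7, 7, 7, 7) and L = D - A. L is symmetric positive semidefinite, so every eigenvalue is real and nonnegative. The eigenvalues sum to 56, which equals trace(L) = 2|E|. There is one zero in the spectrum, matching the 1 component.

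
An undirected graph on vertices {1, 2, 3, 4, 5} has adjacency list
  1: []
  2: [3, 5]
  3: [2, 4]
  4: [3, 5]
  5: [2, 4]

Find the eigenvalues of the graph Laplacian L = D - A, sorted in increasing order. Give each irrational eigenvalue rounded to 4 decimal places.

Reading degrees in the order [1, 2, 3, 4, 5] gives [0, 2, 2, 2, 2]; set D = diag(0, 2, 2, 2, 2) and form L = D - A. L is symmetric positive semidefinite, so every eigenvalue is real and nonnegative. The 2 zero eigenvalues correspond to the 2 connected components. The largest eigenvalue, 4, is at most the vertex count 5. The eigenvalues sum to 8, which equals trace(L) = 2|E|.

[0, 0, 2, 2, 4]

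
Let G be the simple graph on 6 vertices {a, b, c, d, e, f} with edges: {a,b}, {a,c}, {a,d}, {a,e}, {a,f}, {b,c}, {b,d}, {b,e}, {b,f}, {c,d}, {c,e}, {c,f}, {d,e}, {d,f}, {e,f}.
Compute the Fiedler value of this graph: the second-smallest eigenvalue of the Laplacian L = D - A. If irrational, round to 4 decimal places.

6

Each diagonal entry of L is the vertex degree and each off-diagonal entry is -1 where an edge is present, 0 otherwise; in the order [a, b, c, d, e, f] the diagonal is [5, 5, 5, 5, 5, 5]. Computing the eigenvalues of L and sorting gives [0, 6, 6, 6, 6, 6]. The Fiedler value lambda_2 = 6 is strictly positive, so the graph is connected. The largest eigenvalue, 6, is at most the vertex count 6.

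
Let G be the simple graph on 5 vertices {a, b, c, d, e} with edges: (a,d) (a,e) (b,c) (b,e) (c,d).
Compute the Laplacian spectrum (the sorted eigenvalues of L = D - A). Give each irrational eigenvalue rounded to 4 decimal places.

Reading degrees in the order [a, b, c, d, e] gives [2, 2, 2, 2, 2]; set D = diag(2, 2, 2, 2, 2) and form L = D - A. Since every row of L sums to 0, the all-ones vector is in the kernel and 0 is an eigenvalue. There is one zero in the spectrum, matching the 1 component. The largest eigenvalue, 3.6180, is at most the vertex count 5.

[0, 1.3820, 1.3820, 3.6180, 3.6180]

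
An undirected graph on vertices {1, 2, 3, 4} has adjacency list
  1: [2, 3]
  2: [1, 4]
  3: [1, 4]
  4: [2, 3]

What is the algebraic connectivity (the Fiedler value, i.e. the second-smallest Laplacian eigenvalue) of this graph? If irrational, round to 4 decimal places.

Reading degrees in the order [1, 2, 3, 4] gives [2, 2, 2, 2]; set D = diag(2, 2, 2, 2) and form L = D - A. Computing the eigenvalues of L and sorting gives [0, 2, 2, 4]. The Fiedler value lambda_2 = 2 is strictly positive, so the graph is connected.

2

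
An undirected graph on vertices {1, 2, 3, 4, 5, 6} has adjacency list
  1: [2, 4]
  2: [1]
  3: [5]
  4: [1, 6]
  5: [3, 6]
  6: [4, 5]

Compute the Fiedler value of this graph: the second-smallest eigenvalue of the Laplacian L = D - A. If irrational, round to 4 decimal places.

Reading degrees in the order [1, 2, 3, 4, 5, 6] gives [2, 1, 1, 2, 2, 2]; set D = diag(2, 1, 1, 2, 2, 2) and form L = D - A. Computing the eigenvalues of L and sorting gives [0, 0.2679, 1, 2, 3, 3.7321]. The Fiedler value lambda_2 = 0.2679 is strictly positive, so the graph is connected. The largest eigenvalue, 3.7321, is at most the vertex count 6.

0.2679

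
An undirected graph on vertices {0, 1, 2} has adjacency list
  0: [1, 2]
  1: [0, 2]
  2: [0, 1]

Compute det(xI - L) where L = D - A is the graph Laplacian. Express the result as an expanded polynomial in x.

x^3 - 6x^2 + 9x

Reading degrees in the order [0, 1, 2] gives [2, 2, 2]; set D = diag(2, 2, 2) and form L = D - A. Computing det(xI - L) by cofactor expansion (or equivalently via sum-over-permutations) gives x^3 - 6x^2 + 9x. The coefficient of x^2 equals -trace(L) = -6, matching the sum of degrees. By the matrix-tree theorem the graph has (1/3) * product of the nonzero eigenvalues = 3 spanning trees. The eigenvalues sum to 6, which equals trace(L) = 2|E|.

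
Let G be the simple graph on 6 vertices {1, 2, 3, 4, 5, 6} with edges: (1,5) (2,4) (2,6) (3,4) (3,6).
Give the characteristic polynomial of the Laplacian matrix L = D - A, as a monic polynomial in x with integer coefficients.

With the vertex order [1, 2, 3, 4, 5, 6], the degrees are [1, 2, 2, 2, 1, 2], giving D = diag(1, 2, 2, 2, 1, 2) and L = D - A. The eigenvalues of L are [0, 0, 2, 2, 2, 4]; the characteristic polynomial is the product of (x - lambda_i), which multiplies out to x^6 - 10x^5 + 36x^4 - 56x^3 + 32x^2. Since p(0) = det(-L) = 0, x divides p(x). The eigenvalues sum to 10, which equals trace(L) = 2|E|. There are 2 zeros in the spectrum, matching the 2 components.

x^6 - 10x^5 + 36x^4 - 56x^3 + 32x^2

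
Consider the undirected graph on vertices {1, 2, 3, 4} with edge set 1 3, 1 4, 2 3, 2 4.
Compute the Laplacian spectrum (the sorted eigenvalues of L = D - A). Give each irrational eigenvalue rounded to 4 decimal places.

[0, 2, 2, 4]

With the vertex order [1, 2, 3, 4], the degrees are [2, 2, 2, 2], giving D = diag(2, 2, 2, 2) and L = D - A. The multiplicity of 0 as a Laplacian eigenvalue equals the number of connected components. The single zero eigenvalue shows the graph is connected.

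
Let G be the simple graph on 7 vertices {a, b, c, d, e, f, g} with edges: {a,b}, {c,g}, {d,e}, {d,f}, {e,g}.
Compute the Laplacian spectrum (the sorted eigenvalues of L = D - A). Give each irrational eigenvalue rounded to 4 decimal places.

[0, 0, 0.3820, 1.3820, 2, 2.6180, 3.6180]

With the vertex order [a, b, c, d, e, f, g], the degrees are [1, 1, 1, 2, 2, 1, 2], giving D = diag(1, 1, 1, 2, 2, 1, 2) and L = D - A. The multiplicity of 0 as a Laplacian eigenvalue equals the number of connected components. The 2 zero eigenvalues correspond to the 2 connected components. There are 2 zeros in the spectrum, matching the 2 components.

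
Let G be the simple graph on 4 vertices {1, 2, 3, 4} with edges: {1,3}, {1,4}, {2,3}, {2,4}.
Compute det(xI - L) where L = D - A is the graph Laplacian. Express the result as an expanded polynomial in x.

With the vertex order [1, 2, 3, 4], the degrees are [2, 2, 2, 2], giving D = diag(2, 2, 2, 2) and L = D - A. The eigenvalues of L are [0, 2, 2, 4]; the characteristic polynomial is the product of (x - lambda_i), which multiplies out to x^4 - 8x^3 + 20x^2 - 16x. The constant term is 0 because L is singular (the all-ones vector lies in its kernel). The largest eigenvalue, 4, is at most the vertex count 4.

x^4 - 8x^3 + 20x^2 - 16x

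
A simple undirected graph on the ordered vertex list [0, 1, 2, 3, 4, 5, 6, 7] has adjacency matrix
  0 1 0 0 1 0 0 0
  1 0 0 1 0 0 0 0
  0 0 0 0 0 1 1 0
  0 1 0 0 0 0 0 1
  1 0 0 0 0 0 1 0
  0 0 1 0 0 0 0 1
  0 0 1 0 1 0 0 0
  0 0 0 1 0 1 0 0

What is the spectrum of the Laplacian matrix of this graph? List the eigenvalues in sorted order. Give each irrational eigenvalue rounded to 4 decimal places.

[0, 0.5858, 0.5858, 2, 2, 3.4142, 3.4142, 4]

Reading degrees in the order [0, 1, 2, 3, 4, 5, 6, 7] gives [2, 2, 2, 2, 2, 2, 2, 2]; set D = diag(2, 2, 2, 2, 2, 2, 2, 2) and form L = D - A. The multiplicity of 0 as a Laplacian eigenvalue equals the number of connected components. The eigenvalues sum to 16, which equals trace(L) = 2|E|.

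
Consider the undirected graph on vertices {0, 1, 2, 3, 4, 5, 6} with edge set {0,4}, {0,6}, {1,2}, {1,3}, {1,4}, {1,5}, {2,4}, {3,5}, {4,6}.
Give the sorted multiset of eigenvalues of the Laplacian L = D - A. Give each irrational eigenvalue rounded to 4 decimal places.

[0, 0.5505, 1.5858, 3, 3, 4.4142, 5.4495]

Each diagonal entry of L is the vertex degree and each off-diagonal entry is -1 where an edge is present, 0 otherwise; in the order [0, 1, 2, 3, 4, 5, 6] the diagonal is [2, 4, 2, 2, 4, 2, 2]. The multiplicity of 0 as a Laplacian eigenvalue equals the number of connected components. The single zero eigenvalue shows the graph is connected. The largest eigenvalue, 5.4495, is at most the vertex count 7.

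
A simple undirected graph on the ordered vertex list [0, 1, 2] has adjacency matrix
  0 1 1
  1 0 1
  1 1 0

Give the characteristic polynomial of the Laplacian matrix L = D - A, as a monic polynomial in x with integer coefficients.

With the vertex order [0, 1, 2], the degrees are [2, 2, 2], giving D = diag(2, 2, 2) and L = D - A. Computing det(xI - L) by cofactor expansion (or equivalently via sum-over-permutations) gives x^3 - 6x^2 + 9x. Since p(0) = det(-L) = 0, x divides p(x). The largest eigenvalue, 3, is at most the vertex count 3. There is one zero in the spectrum, matching the 1 component.

x^3 - 6x^2 + 9x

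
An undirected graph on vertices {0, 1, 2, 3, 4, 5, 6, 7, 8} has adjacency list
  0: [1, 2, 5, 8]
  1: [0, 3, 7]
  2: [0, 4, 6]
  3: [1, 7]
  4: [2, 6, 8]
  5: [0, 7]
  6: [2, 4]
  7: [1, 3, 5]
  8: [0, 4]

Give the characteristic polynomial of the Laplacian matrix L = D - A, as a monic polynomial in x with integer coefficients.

Reading degrees in the order [0, 1, 2, 3, 4, 5, 6, 7, 8] gives [4, 3, 3, 2, 3, 2, 2, 3, 2]; set D = diag(4, 3, 3, 2, 3, 2, 2, 3, 2) and form L = D - A. L has integer entries, so p(x) = det(xI - L) has integer coefficients. Expanding the determinant yields x^9 - 24x^8 + 242x^7 - 1332x^6 + 4343x^5 - 8488x^4 + 9525x^3 - 5412x^2 + 1089x. Since p(0) = det(-L) = 0, x divides p(x). The largest eigenvalue, 5.6996, is at most the vertex count 9. By the matrix-tree theorem the graph has (1/9) * product of the nonzero eigenvalues = 121 spanning trees.

x^9 - 24x^8 + 242x^7 - 1332x^6 + 4343x^5 - 8488x^4 + 9525x^3 - 5412x^2 + 1089x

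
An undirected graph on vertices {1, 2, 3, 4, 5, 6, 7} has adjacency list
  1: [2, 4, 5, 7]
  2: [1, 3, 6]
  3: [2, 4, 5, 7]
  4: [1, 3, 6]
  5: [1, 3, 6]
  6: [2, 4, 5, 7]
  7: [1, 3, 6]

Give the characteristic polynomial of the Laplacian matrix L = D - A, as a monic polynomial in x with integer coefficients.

Each diagonal entry of L is the vertex degree and each off-diagonal entry is -1 where an edge is present, 0 otherwise; in the order [1, 2, 3, 4, 5, 6, 7] the diagonal is [4, 3, 4, 3, 3, 4, 3]. The eigenvalues of L are [0, 3, 3, 3, 4, 4, 7]; the characteristic polynomial is the product of (x - lambda_i), which multiplies out to x^7 - 24x^6 + 234x^5 - 1192x^4 + 3357x^3 - 4968x^2 + 3024x. Since p(0) = det(-L) = 0, x divides p(x). The largest eigenvalue, 7, is at most the vertex count 7.

x^7 - 24x^6 + 234x^5 - 1192x^4 + 3357x^3 - 4968x^2 + 3024x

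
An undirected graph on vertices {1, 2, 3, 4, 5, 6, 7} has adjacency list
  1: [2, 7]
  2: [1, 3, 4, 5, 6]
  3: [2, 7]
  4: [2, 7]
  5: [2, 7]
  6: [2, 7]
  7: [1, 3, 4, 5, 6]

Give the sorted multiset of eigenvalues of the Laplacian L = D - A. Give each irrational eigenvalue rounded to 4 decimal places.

With the vertex order [1, 2, 3, 4, 5, 6, 7], the degrees are [2, 5, 2, 2, 2, 2, 5], giving D = diag(2, 5, 2, 2, 2, 2, 5) and L = D - A. Diagonalising L (or applying a numerical eigensolver to the 7x7 matrix) gives the spectrum above. The single zero eigenvalue shows the graph is connected.

[0, 2, 2, 2, 2, 5, 7]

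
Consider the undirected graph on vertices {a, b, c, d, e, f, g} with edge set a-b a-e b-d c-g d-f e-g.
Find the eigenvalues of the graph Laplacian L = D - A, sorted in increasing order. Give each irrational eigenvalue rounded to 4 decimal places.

With the vertex order [a, b, c, d, e, f, g], the degrees are [2, 2, 1, 2, 2, 1, 2], giving D = diag(2, 2, 1, 2, 2, 1, 2) and L = D - A. Diagonalising L (or applying a numerical eigensolver to the 7x7 matrix) gives the spectrum above. The single zero eigenvalue shows the graph is connected.

[0, 0.1981, 0.7530, 1.5550, 2.4450, 3.2470, 3.8019]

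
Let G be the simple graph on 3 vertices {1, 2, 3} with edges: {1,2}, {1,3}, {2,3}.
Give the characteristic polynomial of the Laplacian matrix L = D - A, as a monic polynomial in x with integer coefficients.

Each diagonal entry of L is the vertex degree and each off-diagonal entry is -1 where an edge is present, 0 otherwise; in the order [1, 2, 3] the diagonal is [2, 2, 2]. L has integer entries, so p(x) = det(xI - L) has integer coefficients. Expanding the determinant yields x^3 - 6x^2 + 9x. The constant term is 0 because L is singular (the all-ones vector lies in its kernel).

x^3 - 6x^2 + 9x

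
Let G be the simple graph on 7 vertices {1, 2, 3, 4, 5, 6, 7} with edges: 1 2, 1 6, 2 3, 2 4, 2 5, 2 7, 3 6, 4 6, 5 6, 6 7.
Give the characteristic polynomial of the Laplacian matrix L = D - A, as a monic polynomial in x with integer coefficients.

x^7 - 20x^6 + 155x^5 - 600x^4 + 1240x^3 - 1312x^2 + 560x

Each diagonal entry of L is the vertex degree and each off-diagonal entry is -1 where an edge is present, 0 otherwise; in the order [1, 2, 3, 4, 5, 6, 7] the diagonal is [2, 5, 2, 2, 2, 5, 2]. The eigenvalues of L are [0, 2, 2, 2, 2, 5, 7]; the characteristic polynomial is the product of (x - lambda_i), which multiplies out to x^7 - 20x^6 + 155x^5 - 600x^4 + 1240x^3 - 1312x^2 + 560x. The constant term is 0 because L is singular (the all-ones vector lies in its kernel). By the matrix-tree theorem the graph has (1/7) * product of the nonzero eigenvalues = 80 spanning trees.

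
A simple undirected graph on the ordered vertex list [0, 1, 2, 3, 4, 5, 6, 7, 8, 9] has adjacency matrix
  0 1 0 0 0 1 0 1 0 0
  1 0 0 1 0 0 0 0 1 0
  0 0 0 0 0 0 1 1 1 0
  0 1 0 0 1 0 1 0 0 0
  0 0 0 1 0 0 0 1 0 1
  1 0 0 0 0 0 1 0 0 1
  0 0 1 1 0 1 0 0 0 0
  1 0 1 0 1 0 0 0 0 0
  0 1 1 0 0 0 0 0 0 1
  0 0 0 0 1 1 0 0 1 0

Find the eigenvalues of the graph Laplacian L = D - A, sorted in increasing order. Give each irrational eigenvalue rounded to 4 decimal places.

With the vertex order [0, 1, 2, 3, 4, 5, 6, 7, 8, 9], the degrees are [3, 3, 3, 3, 3, 3, 3, 3, 3, 3], giving D = diag(3, 3, 3, 3, 3, 3, 3, 3, 3, 3) and L = D - A. The multiplicity of 0 as a Laplacian eigenvalue equals the number of connected components.

[0, 2, 2, 2, 2, 2, 5, 5, 5, 5]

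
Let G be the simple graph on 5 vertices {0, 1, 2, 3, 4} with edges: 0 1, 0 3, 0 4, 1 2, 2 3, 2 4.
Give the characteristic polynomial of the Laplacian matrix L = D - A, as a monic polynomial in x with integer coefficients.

x^5 - 12x^4 + 51x^3 - 92x^2 + 60x

Reading degrees in the order [0, 1, 2, 3, 4] gives [3, 2, 3, 2, 2]; set D = diag(3, 2, 3, 2, 2) and form L = D - A. L has integer entries, so p(x) = det(xI - L) has integer coefficients. Expanding the determinant yields x^5 - 12x^4 + 51x^3 - 92x^2 + 60x. The coefficient of x^4 equals -trace(L) = -12, matching the sum of degrees. There is one zero in the spectrum, matching the 1 component. By the matrix-tree theorem the graph has (1/5) * product of the nonzero eigenvalues = 12 spanning trees.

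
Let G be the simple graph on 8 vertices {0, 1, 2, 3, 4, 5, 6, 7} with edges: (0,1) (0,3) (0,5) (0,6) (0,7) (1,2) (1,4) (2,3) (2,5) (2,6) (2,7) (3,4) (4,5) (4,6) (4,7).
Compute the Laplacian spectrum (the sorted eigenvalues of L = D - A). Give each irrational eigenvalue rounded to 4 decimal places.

[0, 3, 3, 3, 3, 5, 5, 8]

With the vertex order [0, 1, 2, 3, 4, 5, 6, 7], the degrees are [5, 3, 5, 3, 5, 3, 3, 3], giving D = diag(5, 3, 5, 3, 5, 3, 3, 3) and L = D - A. Diagonalising L (or applying a numerical eigensolver to the 8x8 matrix) gives the spectrum above. The single zero eigenvalue shows the graph is connected. The eigenvalues sum to 30, which equals trace(L) = 2|E|. There is one zero in the spectrum, matching the 1 component.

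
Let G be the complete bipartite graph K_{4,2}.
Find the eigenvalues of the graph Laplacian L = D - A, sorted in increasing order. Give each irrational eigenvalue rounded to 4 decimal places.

[0, 2, 2, 2, 4, 6]

The graph has 6 vertices and degree multiset [4, 4, 2, 2, 2, 2]; D is the diagonal matrix of degrees and L = D - A. Diagonalising L (or applying a numerical eigensolver to the 6x6 matrix) gives the spectrum above. By the matrix-tree theorem the graph has (1/6) * product of the nonzero eigenvalues = 32 spanning trees.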